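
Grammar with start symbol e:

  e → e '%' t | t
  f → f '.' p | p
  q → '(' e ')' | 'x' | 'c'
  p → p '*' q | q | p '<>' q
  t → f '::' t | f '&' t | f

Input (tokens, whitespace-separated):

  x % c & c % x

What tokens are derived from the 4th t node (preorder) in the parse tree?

[e [e [e [t [f [p [q x]]]]] % [t [f [p [q c]]] & [t [f [p [q c]]]]]] % [t [f [p [q x]]]]]

x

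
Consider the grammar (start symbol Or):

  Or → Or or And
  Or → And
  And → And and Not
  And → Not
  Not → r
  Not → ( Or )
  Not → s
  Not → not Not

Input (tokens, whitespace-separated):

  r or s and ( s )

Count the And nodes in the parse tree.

4

[Or [Or [And [Not r]]] or [And [And [Not s]] and [Not ( [Or [And [Not s]]] )]]]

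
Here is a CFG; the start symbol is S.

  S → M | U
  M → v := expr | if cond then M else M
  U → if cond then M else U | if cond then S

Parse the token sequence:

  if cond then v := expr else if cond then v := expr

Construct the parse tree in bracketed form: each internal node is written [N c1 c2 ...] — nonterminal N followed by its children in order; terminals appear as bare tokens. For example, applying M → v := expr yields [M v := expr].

S
U
if cond then M else U
if cond then v := expr else U
if cond then v := expr else if cond then S
if cond then v := expr else if cond then M
if cond then v := expr else if cond then v := expr

[S [U if cond then [M v := expr] else [U if cond then [S [M v := expr]]]]]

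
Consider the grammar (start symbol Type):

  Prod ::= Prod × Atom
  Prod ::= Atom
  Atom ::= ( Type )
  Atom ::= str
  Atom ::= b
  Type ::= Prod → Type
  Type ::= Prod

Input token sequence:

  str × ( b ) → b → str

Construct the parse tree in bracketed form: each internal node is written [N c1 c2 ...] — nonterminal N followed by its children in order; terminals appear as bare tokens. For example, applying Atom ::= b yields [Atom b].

Type
Prod → Type
Prod × Atom → Type
Atom × Atom → Type
str × Atom → Type
str × ( Type ) → Type
str × ( Prod ) → Type
str × ( Atom ) → Type
str × ( b ) → Type
str × ( b ) → Prod → Type
str × ( b ) → Atom → Type
str × ( b ) → b → Type
str × ( b ) → b → Prod
str × ( b ) → b → Atom
str × ( b ) → b → str

[Type [Prod [Prod [Atom str]] × [Atom ( [Type [Prod [Atom b]]] )]] → [Type [Prod [Atom b]] → [Type [Prod [Atom str]]]]]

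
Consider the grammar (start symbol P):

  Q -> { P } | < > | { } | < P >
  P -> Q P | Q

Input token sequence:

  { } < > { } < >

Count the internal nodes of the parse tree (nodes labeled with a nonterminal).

[P [Q { }] [P [Q < >] [P [Q { }] [P [Q < >]]]]]

8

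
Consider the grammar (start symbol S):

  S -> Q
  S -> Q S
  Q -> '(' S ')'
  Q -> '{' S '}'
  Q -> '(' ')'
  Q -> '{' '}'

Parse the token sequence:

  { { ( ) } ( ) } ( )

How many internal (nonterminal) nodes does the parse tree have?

10

[S [Q { [S [Q { [S [Q ( )]] }] [S [Q ( )]]] }] [S [Q ( )]]]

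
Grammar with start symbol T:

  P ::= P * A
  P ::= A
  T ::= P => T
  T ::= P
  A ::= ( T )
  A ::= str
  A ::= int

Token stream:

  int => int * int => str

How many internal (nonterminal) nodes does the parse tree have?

11

[T [P [A int]] => [T [P [P [A int]] * [A int]] => [T [P [A str]]]]]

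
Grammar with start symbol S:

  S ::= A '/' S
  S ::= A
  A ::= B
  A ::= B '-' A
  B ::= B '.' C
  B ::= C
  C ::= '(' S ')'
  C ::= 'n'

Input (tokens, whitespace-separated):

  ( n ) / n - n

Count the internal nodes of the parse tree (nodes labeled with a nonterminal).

15

[S [A [B [C ( [S [A [B [C n]]]] )]]] / [S [A [B [C n]] - [A [B [C n]]]]]]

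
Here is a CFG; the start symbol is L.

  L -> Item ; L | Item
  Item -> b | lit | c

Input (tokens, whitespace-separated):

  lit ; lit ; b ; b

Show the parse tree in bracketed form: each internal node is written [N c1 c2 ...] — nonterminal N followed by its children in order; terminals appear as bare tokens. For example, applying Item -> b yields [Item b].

[L [Item lit] ; [L [Item lit] ; [L [Item b] ; [L [Item b]]]]]

L
Item ; L
lit ; L
lit ; Item ; L
lit ; lit ; L
lit ; lit ; Item ; L
lit ; lit ; b ; L
lit ; lit ; b ; Item
lit ; lit ; b ; b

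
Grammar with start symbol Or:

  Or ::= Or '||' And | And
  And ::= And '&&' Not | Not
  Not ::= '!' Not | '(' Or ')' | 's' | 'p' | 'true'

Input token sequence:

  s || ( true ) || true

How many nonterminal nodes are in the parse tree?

[Or [Or [Or [And [Not s]]] || [And [Not ( [Or [And [Not true]]] )]]] || [And [Not true]]]

12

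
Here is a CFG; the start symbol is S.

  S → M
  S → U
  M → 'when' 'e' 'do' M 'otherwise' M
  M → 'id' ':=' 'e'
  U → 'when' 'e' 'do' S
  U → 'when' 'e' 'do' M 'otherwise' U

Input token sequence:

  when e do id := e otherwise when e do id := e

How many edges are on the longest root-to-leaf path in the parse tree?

5

[S [U when e do [M id := e] otherwise [U when e do [S [M id := e]]]]]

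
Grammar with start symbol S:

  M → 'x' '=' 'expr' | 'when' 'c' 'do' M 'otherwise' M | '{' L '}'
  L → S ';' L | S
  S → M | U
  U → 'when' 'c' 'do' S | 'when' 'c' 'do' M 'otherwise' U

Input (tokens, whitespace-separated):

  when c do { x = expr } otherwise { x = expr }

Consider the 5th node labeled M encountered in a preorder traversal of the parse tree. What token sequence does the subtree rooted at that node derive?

x = expr

[S [M when c do [M { [L [S [M x = expr]]] }] otherwise [M { [L [S [M x = expr]]] }]]]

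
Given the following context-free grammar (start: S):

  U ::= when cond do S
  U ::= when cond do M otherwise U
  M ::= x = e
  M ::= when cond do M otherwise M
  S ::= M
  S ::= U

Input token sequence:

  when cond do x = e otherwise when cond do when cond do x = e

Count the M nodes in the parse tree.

2

[S [U when cond do [M x = e] otherwise [U when cond do [S [U when cond do [S [M x = e]]]]]]]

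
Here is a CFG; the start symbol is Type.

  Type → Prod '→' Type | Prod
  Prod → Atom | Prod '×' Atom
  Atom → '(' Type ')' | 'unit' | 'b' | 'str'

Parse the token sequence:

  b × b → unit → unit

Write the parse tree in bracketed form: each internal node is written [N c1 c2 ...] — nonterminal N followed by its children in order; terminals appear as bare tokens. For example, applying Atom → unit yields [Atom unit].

Type
Prod → Type
Prod × Atom → Type
Atom × Atom → Type
b × Atom → Type
b × b → Type
b × b → Prod → Type
b × b → Atom → Type
b × b → unit → Type
b × b → unit → Prod
b × b → unit → Atom
b × b → unit → unit

[Type [Prod [Prod [Atom b]] × [Atom b]] → [Type [Prod [Atom unit]] → [Type [Prod [Atom unit]]]]]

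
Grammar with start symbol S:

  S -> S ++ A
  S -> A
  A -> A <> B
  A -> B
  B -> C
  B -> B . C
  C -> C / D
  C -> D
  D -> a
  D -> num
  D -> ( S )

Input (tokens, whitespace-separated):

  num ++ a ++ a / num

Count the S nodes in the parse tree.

[S [S [S [A [B [C [D num]]]]] ++ [A [B [C [D a]]]]] ++ [A [B [C [C [D a]] / [D num]]]]]

3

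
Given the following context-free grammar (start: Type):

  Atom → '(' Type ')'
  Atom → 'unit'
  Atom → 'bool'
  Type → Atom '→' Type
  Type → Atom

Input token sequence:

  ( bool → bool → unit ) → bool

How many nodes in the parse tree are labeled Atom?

5

[Type [Atom ( [Type [Atom bool] → [Type [Atom bool] → [Type [Atom unit]]]] )] → [Type [Atom bool]]]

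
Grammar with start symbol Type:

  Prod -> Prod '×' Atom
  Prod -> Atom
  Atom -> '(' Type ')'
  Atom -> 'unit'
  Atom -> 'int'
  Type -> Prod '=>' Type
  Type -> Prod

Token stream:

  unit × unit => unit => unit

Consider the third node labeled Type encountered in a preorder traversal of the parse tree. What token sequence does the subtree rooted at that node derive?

unit

[Type [Prod [Prod [Atom unit]] × [Atom unit]] => [Type [Prod [Atom unit]] => [Type [Prod [Atom unit]]]]]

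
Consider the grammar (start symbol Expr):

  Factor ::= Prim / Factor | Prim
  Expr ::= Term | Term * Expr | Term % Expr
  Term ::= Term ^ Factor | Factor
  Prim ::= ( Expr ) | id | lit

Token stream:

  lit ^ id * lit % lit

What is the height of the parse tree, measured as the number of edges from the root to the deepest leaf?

[Expr [Term [Term [Factor [Prim lit]]] ^ [Factor [Prim id]]] * [Expr [Term [Factor [Prim lit]]] % [Expr [Term [Factor [Prim lit]]]]]]

6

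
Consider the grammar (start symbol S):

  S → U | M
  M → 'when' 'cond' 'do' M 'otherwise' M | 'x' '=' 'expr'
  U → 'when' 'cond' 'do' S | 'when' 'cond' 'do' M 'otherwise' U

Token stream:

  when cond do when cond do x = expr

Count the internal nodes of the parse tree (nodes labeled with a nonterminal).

6

[S [U when cond do [S [U when cond do [S [M x = expr]]]]]]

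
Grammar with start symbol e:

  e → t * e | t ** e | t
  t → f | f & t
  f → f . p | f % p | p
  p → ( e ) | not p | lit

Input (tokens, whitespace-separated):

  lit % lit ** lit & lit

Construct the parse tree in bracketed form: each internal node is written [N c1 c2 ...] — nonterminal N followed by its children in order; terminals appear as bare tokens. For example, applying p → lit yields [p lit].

[e [t [f [f [p lit]] % [p lit]]] ** [e [t [f [p lit]] & [t [f [p lit]]]]]]

e
t ** e
f ** e
f % p ** e
p % p ** e
lit % p ** e
lit % lit ** e
lit % lit ** t
lit % lit ** f & t
lit % lit ** p & t
lit % lit ** lit & t
lit % lit ** lit & f
lit % lit ** lit & p
lit % lit ** lit & lit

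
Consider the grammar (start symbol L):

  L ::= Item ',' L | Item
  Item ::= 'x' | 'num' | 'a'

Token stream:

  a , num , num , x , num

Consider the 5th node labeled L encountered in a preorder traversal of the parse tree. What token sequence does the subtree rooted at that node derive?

[L [Item a] , [L [Item num] , [L [Item num] , [L [Item x] , [L [Item num]]]]]]

num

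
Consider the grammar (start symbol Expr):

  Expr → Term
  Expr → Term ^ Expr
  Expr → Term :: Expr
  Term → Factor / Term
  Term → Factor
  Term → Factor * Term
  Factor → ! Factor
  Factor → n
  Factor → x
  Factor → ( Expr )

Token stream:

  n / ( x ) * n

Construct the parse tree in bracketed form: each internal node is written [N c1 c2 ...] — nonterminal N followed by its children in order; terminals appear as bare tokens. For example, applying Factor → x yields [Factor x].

[Expr [Term [Factor n] / [Term [Factor ( [Expr [Term [Factor x]]] )] * [Term [Factor n]]]]]

Expr
Term
Factor / Term
n / Term
n / Factor * Term
n / ( Expr ) * Term
n / ( Term ) * Term
n / ( Factor ) * Term
n / ( x ) * Term
n / ( x ) * Factor
n / ( x ) * n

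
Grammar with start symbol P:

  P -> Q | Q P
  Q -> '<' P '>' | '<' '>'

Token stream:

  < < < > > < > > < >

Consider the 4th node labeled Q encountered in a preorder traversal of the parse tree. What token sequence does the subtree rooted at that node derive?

[P [Q < [P [Q < [P [Q < >]] >] [P [Q < >]]] >] [P [Q < >]]]

< >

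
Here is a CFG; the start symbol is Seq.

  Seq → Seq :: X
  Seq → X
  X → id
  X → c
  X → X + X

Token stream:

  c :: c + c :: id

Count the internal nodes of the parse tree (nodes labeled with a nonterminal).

[Seq [Seq [Seq [X c]] :: [X [X c] + [X c]]] :: [X id]]

8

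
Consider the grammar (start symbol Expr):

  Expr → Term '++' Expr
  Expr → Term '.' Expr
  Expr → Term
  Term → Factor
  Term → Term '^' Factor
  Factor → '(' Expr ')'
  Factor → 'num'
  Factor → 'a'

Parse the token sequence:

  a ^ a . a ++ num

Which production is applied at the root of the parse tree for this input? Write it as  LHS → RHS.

Expr → Term '.' Expr

[Expr [Term [Term [Factor a]] ^ [Factor a]] . [Expr [Term [Factor a]] ++ [Expr [Term [Factor num]]]]]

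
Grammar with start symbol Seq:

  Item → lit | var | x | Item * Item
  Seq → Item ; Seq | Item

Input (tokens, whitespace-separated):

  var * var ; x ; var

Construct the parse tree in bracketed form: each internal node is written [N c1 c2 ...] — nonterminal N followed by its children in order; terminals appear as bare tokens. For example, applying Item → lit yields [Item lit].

[Seq [Item [Item var] * [Item var]] ; [Seq [Item x] ; [Seq [Item var]]]]

Seq
Item ; Seq
Item * Item ; Seq
var * Item ; Seq
var * var ; Seq
var * var ; Item ; Seq
var * var ; x ; Seq
var * var ; x ; Item
var * var ; x ; var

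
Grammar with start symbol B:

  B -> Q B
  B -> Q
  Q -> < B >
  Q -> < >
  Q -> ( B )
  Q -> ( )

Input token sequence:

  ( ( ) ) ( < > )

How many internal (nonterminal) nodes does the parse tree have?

[B [Q ( [B [Q ( )]] )] [B [Q ( [B [Q < >]] )]]]

8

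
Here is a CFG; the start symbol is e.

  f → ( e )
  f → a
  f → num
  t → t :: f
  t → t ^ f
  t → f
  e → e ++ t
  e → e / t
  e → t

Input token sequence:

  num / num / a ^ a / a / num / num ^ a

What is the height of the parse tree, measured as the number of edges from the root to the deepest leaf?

[e [e [e [e [e [e [t [f num]]] / [t [f num]]] / [t [t [f a]] ^ [f a]]] / [t [f a]]] / [t [f num]]] / [t [t [f num]] ^ [f a]]]

8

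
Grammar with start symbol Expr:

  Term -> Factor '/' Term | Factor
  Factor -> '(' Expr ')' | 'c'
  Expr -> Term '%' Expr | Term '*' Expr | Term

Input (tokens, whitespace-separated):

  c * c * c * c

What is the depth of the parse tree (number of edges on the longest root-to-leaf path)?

6

[Expr [Term [Factor c]] * [Expr [Term [Factor c]] * [Expr [Term [Factor c]] * [Expr [Term [Factor c]]]]]]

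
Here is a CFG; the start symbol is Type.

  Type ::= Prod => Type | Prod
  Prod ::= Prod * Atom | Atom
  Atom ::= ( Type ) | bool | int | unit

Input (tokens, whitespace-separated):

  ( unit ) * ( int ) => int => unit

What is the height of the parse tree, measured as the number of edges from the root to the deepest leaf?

[Type [Prod [Prod [Atom ( [Type [Prod [Atom unit]]] )]] * [Atom ( [Type [Prod [Atom int]]] )]] => [Type [Prod [Atom int]] => [Type [Prod [Atom unit]]]]]

7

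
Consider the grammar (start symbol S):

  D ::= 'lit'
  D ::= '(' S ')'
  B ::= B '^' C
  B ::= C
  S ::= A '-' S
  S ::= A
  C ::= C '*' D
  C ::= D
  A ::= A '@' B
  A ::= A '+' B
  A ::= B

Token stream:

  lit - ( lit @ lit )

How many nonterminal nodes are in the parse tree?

[S [A [B [C [D lit]]]] - [S [A [B [C [D ( [S [A [A [B [C [D lit]]]] @ [B [C [D lit]]]]] )]]]]]]

19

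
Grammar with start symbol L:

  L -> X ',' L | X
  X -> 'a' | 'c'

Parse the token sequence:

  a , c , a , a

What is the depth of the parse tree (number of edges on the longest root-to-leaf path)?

5

[L [X a] , [L [X c] , [L [X a] , [L [X a]]]]]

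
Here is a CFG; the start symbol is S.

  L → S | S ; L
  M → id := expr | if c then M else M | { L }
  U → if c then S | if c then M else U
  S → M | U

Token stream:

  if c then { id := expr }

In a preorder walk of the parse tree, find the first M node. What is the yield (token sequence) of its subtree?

[S [U if c then [S [M { [L [S [M id := expr]]] }]]]]

{ id := expr }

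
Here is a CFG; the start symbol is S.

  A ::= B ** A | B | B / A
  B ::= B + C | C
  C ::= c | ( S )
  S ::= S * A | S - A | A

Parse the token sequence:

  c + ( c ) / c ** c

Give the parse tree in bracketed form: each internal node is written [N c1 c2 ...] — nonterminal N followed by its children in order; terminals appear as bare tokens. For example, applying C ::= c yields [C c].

[S [A [B [B [C c]] + [C ( [S [A [B [C c]]]] )]] / [A [B [C c]] ** [A [B [C c]]]]]]

S
A
B / A
B + C / A
C + C / A
c + C / A
c + ( S ) / A
c + ( A ) / A
c + ( B ) / A
c + ( C ) / A
c + ( c ) / A
c + ( c ) / B ** A
c + ( c ) / C ** A
c + ( c ) / c ** A
c + ( c ) / c ** B
c + ( c ) / c ** C
c + ( c ) / c ** c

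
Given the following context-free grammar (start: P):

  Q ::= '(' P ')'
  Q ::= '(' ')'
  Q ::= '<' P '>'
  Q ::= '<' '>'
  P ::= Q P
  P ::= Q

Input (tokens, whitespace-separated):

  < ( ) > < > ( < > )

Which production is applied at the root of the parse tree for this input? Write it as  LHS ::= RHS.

[P [Q < [P [Q ( )]] >] [P [Q < >] [P [Q ( [P [Q < >]] )]]]]

P ::= Q P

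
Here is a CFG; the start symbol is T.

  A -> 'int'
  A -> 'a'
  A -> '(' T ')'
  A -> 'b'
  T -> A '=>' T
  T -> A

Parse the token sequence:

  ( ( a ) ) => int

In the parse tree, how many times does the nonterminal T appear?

4

[T [A ( [T [A ( [T [A a]] )]] )] => [T [A int]]]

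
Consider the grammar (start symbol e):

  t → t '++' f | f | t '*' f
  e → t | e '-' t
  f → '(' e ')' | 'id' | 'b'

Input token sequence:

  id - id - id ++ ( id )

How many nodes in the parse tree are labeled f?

[e [e [e [t [f id]]] - [t [f id]]] - [t [t [f id]] ++ [f ( [e [t [f id]]] )]]]

5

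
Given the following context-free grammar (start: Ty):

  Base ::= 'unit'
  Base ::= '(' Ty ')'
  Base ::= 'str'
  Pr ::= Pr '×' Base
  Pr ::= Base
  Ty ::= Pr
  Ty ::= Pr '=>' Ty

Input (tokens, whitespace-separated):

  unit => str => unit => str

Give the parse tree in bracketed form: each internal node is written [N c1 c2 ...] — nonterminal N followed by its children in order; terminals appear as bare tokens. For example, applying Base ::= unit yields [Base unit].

[Ty [Pr [Base unit]] => [Ty [Pr [Base str]] => [Ty [Pr [Base unit]] => [Ty [Pr [Base str]]]]]]

Ty
Pr => Ty
Base => Ty
unit => Ty
unit => Pr => Ty
unit => Base => Ty
unit => str => Ty
unit => str => Pr => Ty
unit => str => Base => Ty
unit => str => unit => Ty
unit => str => unit => Pr
unit => str => unit => Base
unit => str => unit => str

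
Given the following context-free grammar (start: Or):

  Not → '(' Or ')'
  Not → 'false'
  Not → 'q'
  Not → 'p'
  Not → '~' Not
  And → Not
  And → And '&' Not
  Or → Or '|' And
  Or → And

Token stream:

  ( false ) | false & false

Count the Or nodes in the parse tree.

[Or [Or [And [Not ( [Or [And [Not false]]] )]]] | [And [And [Not false]] & [Not false]]]

3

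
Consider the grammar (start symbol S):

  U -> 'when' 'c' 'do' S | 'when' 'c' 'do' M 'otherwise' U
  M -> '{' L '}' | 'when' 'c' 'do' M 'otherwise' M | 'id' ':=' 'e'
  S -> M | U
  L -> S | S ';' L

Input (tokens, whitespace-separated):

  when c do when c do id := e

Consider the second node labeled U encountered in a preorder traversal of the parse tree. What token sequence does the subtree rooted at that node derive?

when c do id := e

[S [U when c do [S [U when c do [S [M id := e]]]]]]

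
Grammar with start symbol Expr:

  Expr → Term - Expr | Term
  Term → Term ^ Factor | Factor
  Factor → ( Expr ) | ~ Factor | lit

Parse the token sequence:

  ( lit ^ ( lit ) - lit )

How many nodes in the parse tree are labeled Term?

[Expr [Term [Factor ( [Expr [Term [Term [Factor lit]] ^ [Factor ( [Expr [Term [Factor lit]]] )]] - [Expr [Term [Factor lit]]]] )]]]

5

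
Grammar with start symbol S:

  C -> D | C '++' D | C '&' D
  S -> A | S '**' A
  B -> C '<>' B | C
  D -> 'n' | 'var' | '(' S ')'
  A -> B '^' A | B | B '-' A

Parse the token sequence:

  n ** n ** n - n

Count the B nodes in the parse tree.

4

[S [S [S [A [B [C [D n]]]]] ** [A [B [C [D n]]]]] ** [A [B [C [D n]]] - [A [B [C [D n]]]]]]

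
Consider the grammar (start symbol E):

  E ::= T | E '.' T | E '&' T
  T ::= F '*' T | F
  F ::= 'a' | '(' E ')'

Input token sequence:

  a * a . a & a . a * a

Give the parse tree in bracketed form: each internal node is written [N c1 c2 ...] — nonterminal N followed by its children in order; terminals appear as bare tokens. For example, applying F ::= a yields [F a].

E
E . T
E & T . T
E . T & T . T
T . T & T . T
F * T . T & T . T
a * T . T & T . T
a * F . T & T . T
a * a . T & T . T
a * a . F & T . T
a * a . a & T . T
a * a . a & F . T
a * a . a & a . T
a * a . a & a . F * T
a * a . a & a . a * T
a * a . a & a . a * F
a * a . a & a . a * a

[E [E [E [E [T [F a] * [T [F a]]]] . [T [F a]]] & [T [F a]]] . [T [F a] * [T [F a]]]]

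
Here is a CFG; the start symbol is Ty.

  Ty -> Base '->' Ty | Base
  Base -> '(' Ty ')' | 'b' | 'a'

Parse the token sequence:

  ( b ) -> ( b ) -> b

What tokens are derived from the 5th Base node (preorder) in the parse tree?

b

[Ty [Base ( [Ty [Base b]] )] -> [Ty [Base ( [Ty [Base b]] )] -> [Ty [Base b]]]]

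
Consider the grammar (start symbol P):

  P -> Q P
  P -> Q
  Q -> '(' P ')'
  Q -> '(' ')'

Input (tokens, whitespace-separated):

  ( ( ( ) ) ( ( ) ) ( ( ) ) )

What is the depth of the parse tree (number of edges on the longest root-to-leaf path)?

8

[P [Q ( [P [Q ( [P [Q ( )]] )] [P [Q ( [P [Q ( )]] )] [P [Q ( [P [Q ( )]] )]]]] )]]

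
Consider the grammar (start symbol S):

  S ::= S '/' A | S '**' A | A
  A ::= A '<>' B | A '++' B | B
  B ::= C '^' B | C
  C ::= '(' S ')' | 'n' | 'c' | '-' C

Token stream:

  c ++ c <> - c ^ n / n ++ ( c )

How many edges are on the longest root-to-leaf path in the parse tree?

8

[S [S [A [A [A [B [C c]]] ++ [B [C c]]] <> [B [C - [C c]] ^ [B [C n]]]]] / [A [A [B [C n]]] ++ [B [C ( [S [A [B [C c]]]] )]]]]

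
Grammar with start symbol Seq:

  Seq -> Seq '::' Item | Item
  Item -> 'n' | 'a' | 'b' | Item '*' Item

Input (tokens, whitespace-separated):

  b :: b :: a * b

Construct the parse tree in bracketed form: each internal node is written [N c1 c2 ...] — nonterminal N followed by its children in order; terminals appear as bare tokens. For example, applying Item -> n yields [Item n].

[Seq [Seq [Seq [Item b]] :: [Item b]] :: [Item [Item a] * [Item b]]]

Seq
Seq :: Item
Seq :: Item :: Item
Item :: Item :: Item
b :: Item :: Item
b :: b :: Item
b :: b :: Item * Item
b :: b :: a * Item
b :: b :: a * b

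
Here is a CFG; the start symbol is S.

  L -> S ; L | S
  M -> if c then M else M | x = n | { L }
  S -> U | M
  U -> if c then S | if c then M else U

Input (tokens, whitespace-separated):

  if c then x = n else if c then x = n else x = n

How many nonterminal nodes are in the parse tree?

6

[S [M if c then [M x = n] else [M if c then [M x = n] else [M x = n]]]]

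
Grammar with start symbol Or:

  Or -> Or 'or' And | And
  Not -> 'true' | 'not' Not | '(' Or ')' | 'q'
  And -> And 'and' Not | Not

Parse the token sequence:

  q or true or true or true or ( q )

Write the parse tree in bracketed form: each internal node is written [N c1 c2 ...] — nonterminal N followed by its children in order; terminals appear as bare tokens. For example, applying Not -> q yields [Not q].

[Or [Or [Or [Or [Or [And [Not q]]] or [And [Not true]]] or [And [Not true]]] or [And [Not true]]] or [And [Not ( [Or [And [Not q]]] )]]]

Or
Or or And
Or or And or And
Or or And or And or And
Or or And or And or And or And
And or And or And or And or And
Not or And or And or And or And
q or And or And or And or And
q or Not or And or And or And
q or true or And or And or And
q or true or Not or And or And
q or true or true or And or And
q or true or true or Not or And
q or true or true or true or And
q or true or true or true or Not
q or true or true or true or ( Or )
q or true or true or true or ( And )
q or true or true or true or ( Not )
q or true or true or true or ( q )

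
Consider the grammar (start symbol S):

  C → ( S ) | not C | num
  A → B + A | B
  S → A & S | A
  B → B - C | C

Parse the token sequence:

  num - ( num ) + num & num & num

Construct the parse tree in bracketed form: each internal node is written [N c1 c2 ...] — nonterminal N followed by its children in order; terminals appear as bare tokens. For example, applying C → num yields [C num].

[S [A [B [B [C num]] - [C ( [S [A [B [C num]]]] )]] + [A [B [C num]]]] & [S [A [B [C num]]] & [S [A [B [C num]]]]]]

S
A & S
B + A & S
B - C + A & S
C - C + A & S
num - C + A & S
num - ( S ) + A & S
num - ( A ) + A & S
num - ( B ) + A & S
num - ( C ) + A & S
num - ( num ) + A & S
num - ( num ) + B & S
num - ( num ) + C & S
num - ( num ) + num & S
num - ( num ) + num & A & S
num - ( num ) + num & B & S
num - ( num ) + num & C & S
num - ( num ) + num & num & S
num - ( num ) + num & num & A
num - ( num ) + num & num & B
num - ( num ) + num & num & C
num - ( num ) + num & num & num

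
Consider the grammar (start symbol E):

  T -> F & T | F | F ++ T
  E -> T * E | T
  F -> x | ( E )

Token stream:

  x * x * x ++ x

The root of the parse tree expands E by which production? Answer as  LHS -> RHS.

[E [T [F x]] * [E [T [F x]] * [E [T [F x] ++ [T [F x]]]]]]

E -> T * E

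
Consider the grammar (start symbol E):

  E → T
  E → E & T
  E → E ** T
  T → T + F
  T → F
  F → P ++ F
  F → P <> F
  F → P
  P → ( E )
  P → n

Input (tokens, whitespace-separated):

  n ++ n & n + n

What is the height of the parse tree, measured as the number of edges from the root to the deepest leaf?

6

[E [E [T [F [P n] ++ [F [P n]]]]] & [T [T [F [P n]]] + [F [P n]]]]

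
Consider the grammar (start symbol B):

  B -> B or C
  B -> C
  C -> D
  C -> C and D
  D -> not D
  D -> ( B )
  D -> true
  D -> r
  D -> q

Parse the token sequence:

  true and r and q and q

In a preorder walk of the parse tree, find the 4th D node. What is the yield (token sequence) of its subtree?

q

[B [C [C [C [C [D true]] and [D r]] and [D q]] and [D q]]]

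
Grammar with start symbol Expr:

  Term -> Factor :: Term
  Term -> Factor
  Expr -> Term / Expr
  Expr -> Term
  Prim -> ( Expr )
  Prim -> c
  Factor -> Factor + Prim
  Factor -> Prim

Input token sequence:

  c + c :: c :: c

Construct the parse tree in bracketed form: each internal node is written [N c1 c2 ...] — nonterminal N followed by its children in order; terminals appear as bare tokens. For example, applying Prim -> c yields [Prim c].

Expr
Term
Factor :: Term
Factor + Prim :: Term
Prim + Prim :: Term
c + Prim :: Term
c + c :: Term
c + c :: Factor :: Term
c + c :: Prim :: Term
c + c :: c :: Term
c + c :: c :: Factor
c + c :: c :: Prim
c + c :: c :: c

[Expr [Term [Factor [Factor [Prim c]] + [Prim c]] :: [Term [Factor [Prim c]] :: [Term [Factor [Prim c]]]]]]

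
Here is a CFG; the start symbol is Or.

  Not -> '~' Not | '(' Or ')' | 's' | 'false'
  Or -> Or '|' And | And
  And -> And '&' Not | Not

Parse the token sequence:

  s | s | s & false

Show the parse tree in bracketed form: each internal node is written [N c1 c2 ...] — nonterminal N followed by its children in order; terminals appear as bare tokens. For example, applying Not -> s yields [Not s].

Or
Or | And
Or | And | And
And | And | And
Not | And | And
s | And | And
s | Not | And
s | s | And
s | s | And & Not
s | s | Not & Not
s | s | s & Not
s | s | s & false

[Or [Or [Or [And [Not s]]] | [And [Not s]]] | [And [And [Not s]] & [Not false]]]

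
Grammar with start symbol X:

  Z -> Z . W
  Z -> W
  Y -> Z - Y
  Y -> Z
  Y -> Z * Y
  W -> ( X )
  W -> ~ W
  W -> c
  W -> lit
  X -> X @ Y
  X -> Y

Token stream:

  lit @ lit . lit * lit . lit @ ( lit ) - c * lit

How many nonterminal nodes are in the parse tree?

29

[X [X [X [Y [Z [W lit]]]] @ [Y [Z [Z [W lit]] . [W lit]] * [Y [Z [Z [W lit]] . [W lit]]]]] @ [Y [Z [W ( [X [Y [Z [W lit]]]] )]] - [Y [Z [W c]] * [Y [Z [W lit]]]]]]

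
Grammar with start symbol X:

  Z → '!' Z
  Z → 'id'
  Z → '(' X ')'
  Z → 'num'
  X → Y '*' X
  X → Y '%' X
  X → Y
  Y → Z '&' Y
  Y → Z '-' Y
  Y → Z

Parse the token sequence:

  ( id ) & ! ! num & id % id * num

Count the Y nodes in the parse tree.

6

[X [Y [Z ( [X [Y [Z id]]] )] & [Y [Z ! [Z ! [Z num]]] & [Y [Z id]]]] % [X [Y [Z id]] * [X [Y [Z num]]]]]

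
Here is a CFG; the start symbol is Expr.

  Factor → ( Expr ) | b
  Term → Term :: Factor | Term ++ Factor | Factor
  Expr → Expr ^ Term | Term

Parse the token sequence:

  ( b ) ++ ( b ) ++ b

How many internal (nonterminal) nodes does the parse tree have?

13

[Expr [Term [Term [Term [Factor ( [Expr [Term [Factor b]]] )]] ++ [Factor ( [Expr [Term [Factor b]]] )]] ++ [Factor b]]]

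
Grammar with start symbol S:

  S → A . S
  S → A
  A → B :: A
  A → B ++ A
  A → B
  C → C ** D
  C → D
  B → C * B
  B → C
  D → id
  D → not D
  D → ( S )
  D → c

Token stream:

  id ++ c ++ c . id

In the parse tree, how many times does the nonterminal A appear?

[S [A [B [C [D id]]] ++ [A [B [C [D c]]] ++ [A [B [C [D c]]]]]] . [S [A [B [C [D id]]]]]]

4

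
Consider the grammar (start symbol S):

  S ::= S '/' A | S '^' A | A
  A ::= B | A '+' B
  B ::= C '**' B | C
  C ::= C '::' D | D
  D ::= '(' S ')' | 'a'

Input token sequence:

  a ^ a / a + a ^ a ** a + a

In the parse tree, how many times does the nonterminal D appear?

[S [S [S [S [A [B [C [D a]]]]] ^ [A [B [C [D a]]]]] / [A [A [B [C [D a]]]] + [B [C [D a]]]]] ^ [A [A [B [C [D a]] ** [B [C [D a]]]]] + [B [C [D a]]]]]

7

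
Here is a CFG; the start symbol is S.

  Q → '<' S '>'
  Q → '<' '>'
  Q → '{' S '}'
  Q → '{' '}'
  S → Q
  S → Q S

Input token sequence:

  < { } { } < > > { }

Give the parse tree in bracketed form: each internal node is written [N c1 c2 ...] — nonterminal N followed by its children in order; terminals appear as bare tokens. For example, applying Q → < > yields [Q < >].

[S [Q < [S [Q { }] [S [Q { }] [S [Q < >]]]] >] [S [Q { }]]]

S
Q S
< S > S
< Q S > S
< { } S > S
< { } Q S > S
< { } { } S > S
< { } { } Q > S
< { } { } < > > S
< { } { } < > > Q
< { } { } < > > { }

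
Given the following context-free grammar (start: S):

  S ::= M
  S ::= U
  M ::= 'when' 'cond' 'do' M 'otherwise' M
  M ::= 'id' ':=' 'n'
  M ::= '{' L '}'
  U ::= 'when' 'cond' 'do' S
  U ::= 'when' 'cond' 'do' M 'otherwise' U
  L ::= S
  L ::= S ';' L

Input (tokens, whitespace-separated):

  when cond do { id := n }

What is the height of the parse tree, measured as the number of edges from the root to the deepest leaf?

7

[S [U when cond do [S [M { [L [S [M id := n]]] }]]]]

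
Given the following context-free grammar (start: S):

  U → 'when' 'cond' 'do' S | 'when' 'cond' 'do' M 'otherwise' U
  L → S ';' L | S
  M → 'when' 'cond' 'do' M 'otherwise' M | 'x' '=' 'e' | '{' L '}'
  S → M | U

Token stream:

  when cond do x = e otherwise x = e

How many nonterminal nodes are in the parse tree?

[S [M when cond do [M x = e] otherwise [M x = e]]]

4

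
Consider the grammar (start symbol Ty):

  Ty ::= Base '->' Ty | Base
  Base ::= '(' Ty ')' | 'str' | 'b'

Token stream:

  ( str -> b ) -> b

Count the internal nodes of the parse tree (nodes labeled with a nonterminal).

8

[Ty [Base ( [Ty [Base str] -> [Ty [Base b]]] )] -> [Ty [Base b]]]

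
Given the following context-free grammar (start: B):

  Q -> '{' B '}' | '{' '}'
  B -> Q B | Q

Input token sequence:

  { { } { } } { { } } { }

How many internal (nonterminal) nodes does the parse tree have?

[B [Q { [B [Q { }] [B [Q { }]]] }] [B [Q { [B [Q { }]] }] [B [Q { }]]]]

12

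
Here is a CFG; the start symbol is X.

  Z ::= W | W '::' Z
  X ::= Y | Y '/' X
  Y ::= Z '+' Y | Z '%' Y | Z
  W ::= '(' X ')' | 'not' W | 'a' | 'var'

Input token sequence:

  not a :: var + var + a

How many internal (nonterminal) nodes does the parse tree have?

[X [Y [Z [W not [W a]] :: [Z [W var]]] + [Y [Z [W var]] + [Y [Z [W a]]]]]]

13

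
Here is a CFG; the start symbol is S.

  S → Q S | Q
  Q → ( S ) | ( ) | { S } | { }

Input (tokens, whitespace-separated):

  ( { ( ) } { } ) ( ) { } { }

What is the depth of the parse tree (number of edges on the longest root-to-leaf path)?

[S [Q ( [S [Q { [S [Q ( )]] }] [S [Q { }]]] )] [S [Q ( )] [S [Q { }] [S [Q { }]]]]]

6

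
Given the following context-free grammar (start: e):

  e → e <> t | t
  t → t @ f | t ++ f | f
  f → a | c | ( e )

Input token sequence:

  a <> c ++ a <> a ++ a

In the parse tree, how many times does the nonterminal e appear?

[e [e [e [t [f a]]] <> [t [t [f c]] ++ [f a]]] <> [t [t [f a]] ++ [f a]]]

3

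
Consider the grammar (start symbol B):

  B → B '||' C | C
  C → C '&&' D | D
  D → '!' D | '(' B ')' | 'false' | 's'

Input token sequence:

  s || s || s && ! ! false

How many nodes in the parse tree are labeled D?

[B [B [B [C [D s]]] || [C [D s]]] || [C [C [D s]] && [D ! [D ! [D false]]]]]

6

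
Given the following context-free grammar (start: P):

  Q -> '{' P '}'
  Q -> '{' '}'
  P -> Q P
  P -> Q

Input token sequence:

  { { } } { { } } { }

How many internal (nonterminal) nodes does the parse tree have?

10

[P [Q { [P [Q { }]] }] [P [Q { [P [Q { }]] }] [P [Q { }]]]]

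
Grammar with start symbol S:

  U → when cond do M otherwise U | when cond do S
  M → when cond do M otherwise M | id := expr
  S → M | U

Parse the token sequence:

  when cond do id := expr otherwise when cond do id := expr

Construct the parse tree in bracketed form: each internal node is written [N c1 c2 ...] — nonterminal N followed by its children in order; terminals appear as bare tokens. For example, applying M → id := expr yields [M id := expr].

[S [U when cond do [M id := expr] otherwise [U when cond do [S [M id := expr]]]]]

S
U
when cond do M otherwise U
when cond do id := expr otherwise U
when cond do id := expr otherwise when cond do S
when cond do id := expr otherwise when cond do M
when cond do id := expr otherwise when cond do id := expr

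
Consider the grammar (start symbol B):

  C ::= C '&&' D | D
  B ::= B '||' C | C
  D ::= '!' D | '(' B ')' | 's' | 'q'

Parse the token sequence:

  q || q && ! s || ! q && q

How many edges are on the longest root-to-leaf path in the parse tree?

5

[B [B [B [C [D q]]] || [C [C [D q]] && [D ! [D s]]]] || [C [C [D ! [D q]]] && [D q]]]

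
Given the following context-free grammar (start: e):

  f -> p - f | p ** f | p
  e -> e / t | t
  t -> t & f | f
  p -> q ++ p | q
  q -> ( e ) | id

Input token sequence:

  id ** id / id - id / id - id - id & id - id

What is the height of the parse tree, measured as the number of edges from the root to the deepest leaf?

8

[e [e [e [t [f [p [q id]] ** [f [p [q id]]]]]] / [t [f [p [q id]] - [f [p [q id]]]]]] / [t [t [f [p [q id]] - [f [p [q id]] - [f [p [q id]]]]]] & [f [p [q id]] - [f [p [q id]]]]]]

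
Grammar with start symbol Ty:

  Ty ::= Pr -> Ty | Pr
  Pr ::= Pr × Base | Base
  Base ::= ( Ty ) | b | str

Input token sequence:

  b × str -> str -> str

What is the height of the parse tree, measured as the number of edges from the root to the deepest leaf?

[Ty [Pr [Pr [Base b]] × [Base str]] -> [Ty [Pr [Base str]] -> [Ty [Pr [Base str]]]]]

5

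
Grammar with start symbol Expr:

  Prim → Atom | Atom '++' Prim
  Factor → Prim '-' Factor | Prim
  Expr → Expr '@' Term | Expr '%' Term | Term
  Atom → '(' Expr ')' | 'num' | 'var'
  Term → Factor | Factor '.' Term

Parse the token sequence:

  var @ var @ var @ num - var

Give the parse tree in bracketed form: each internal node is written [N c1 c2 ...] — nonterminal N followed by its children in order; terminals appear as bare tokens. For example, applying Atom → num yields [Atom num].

Expr
Expr @ Term
Expr @ Term @ Term
Expr @ Term @ Term @ Term
Term @ Term @ Term @ Term
Factor @ Term @ Term @ Term
Prim @ Term @ Term @ Term
Atom @ Term @ Term @ Term
var @ Term @ Term @ Term
var @ Factor @ Term @ Term
var @ Prim @ Term @ Term
var @ Atom @ Term @ Term
var @ var @ Term @ Term
var @ var @ Factor @ Term
var @ var @ Prim @ Term
var @ var @ Atom @ Term
var @ var @ var @ Term
var @ var @ var @ Factor
var @ var @ var @ Prim - Factor
var @ var @ var @ Atom - Factor
var @ var @ var @ num - Factor
var @ var @ var @ num - Prim
var @ var @ var @ num - Atom
var @ var @ var @ num - var

[Expr [Expr [Expr [Expr [Term [Factor [Prim [Atom var]]]]] @ [Term [Factor [Prim [Atom var]]]]] @ [Term [Factor [Prim [Atom var]]]]] @ [Term [Factor [Prim [Atom num]] - [Factor [Prim [Atom var]]]]]]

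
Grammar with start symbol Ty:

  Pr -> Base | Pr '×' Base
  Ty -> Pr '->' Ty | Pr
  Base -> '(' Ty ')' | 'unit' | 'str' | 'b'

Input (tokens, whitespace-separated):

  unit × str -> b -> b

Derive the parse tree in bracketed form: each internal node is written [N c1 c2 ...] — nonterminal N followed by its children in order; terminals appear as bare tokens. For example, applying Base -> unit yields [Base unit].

[Ty [Pr [Pr [Base unit]] × [Base str]] -> [Ty [Pr [Base b]] -> [Ty [Pr [Base b]]]]]

Ty
Pr -> Ty
Pr × Base -> Ty
Base × Base -> Ty
unit × Base -> Ty
unit × str -> Ty
unit × str -> Pr -> Ty
unit × str -> Base -> Ty
unit × str -> b -> Ty
unit × str -> b -> Pr
unit × str -> b -> Base
unit × str -> b -> b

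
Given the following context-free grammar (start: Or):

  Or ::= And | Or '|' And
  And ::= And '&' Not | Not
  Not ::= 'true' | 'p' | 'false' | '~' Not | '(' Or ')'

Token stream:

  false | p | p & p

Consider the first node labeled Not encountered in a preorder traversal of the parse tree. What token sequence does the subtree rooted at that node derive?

false

[Or [Or [Or [And [Not false]]] | [And [Not p]]] | [And [And [Not p]] & [Not p]]]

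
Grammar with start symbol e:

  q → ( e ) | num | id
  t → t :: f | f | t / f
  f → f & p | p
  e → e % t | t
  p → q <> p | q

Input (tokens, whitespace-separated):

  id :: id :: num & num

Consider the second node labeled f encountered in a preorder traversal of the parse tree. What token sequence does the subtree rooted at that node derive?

id

[e [t [t [t [f [p [q id]]]] :: [f [p [q id]]]] :: [f [f [p [q num]]] & [p [q num]]]]]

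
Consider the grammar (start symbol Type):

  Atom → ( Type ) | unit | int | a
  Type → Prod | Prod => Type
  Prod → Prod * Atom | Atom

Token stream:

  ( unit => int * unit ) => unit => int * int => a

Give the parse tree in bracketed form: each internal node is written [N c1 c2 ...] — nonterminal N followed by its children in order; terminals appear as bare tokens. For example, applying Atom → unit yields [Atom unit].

[Type [Prod [Atom ( [Type [Prod [Atom unit]] => [Type [Prod [Prod [Atom int]] * [Atom unit]]]] )]] => [Type [Prod [Atom unit]] => [Type [Prod [Prod [Atom int]] * [Atom int]] => [Type [Prod [Atom a]]]]]]

Type
Prod => Type
Atom => Type
( Type ) => Type
( Prod => Type ) => Type
( Atom => Type ) => Type
( unit => Type ) => Type
( unit => Prod ) => Type
( unit => Prod * Atom ) => Type
( unit => Atom * Atom ) => Type
( unit => int * Atom ) => Type
( unit => int * unit ) => Type
( unit => int * unit ) => Prod => Type
( unit => int * unit ) => Atom => Type
( unit => int * unit ) => unit => Type
( unit => int * unit ) => unit => Prod => Type
( unit => int * unit ) => unit => Prod * Atom => Type
( unit => int * unit ) => unit => Atom * Atom => Type
( unit => int * unit ) => unit => int * Atom => Type
( unit => int * unit ) => unit => int * int => Type
( unit => int * unit ) => unit => int * int => Prod
( unit => int * unit ) => unit => int * int => Atom
( unit => int * unit ) => unit => int * int => a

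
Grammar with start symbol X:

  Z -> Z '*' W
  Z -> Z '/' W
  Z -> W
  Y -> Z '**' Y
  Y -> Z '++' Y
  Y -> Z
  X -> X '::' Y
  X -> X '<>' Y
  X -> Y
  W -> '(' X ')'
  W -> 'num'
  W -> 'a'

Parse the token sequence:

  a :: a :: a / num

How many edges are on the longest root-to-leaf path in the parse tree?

6

[X [X [X [Y [Z [W a]]]] :: [Y [Z [W a]]]] :: [Y [Z [Z [W a]] / [W num]]]]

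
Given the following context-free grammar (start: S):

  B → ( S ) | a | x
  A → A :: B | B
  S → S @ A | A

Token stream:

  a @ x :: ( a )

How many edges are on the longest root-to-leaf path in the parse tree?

6

[S [S [A [B a]]] @ [A [A [B x]] :: [B ( [S [A [B a]]] )]]]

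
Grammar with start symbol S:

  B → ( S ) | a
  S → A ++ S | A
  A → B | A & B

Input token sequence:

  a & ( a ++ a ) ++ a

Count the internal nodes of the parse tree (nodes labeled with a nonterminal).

[S [A [A [B a]] & [B ( [S [A [B a]] ++ [S [A [B a]]]] )]] ++ [S [A [B a]]]]

14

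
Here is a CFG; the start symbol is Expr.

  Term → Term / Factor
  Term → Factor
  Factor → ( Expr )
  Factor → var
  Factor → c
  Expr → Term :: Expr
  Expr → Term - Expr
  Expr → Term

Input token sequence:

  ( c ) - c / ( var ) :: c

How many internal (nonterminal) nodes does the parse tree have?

[Expr [Term [Factor ( [Expr [Term [Factor c]]] )]] - [Expr [Term [Term [Factor c]] / [Factor ( [Expr [Term [Factor var]]] )]] :: [Expr [Term [Factor c]]]]]

17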